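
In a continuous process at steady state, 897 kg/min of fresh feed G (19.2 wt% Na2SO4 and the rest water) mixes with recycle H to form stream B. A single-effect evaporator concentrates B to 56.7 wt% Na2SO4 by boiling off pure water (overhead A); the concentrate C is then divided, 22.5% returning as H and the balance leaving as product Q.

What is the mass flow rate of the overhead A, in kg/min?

593.3 kg/min

Overall Na2SO4 balance (none leaves overhead): Na2SO4 in fresh feed = Na2SO4 in product, i.e. 897×0.192 = (1−0.225)·C·0.567.
C = 172.22/(0.567×0.775) = 391.93 kg/min.
Recycle H = 0.225×391.93 = 88.184 kg/min.
Combined feed B = 897 + 88.184 = 985.18 kg/min.
Overhead A = B − C = 985.18 − 391.93 = 593.25 kg/min.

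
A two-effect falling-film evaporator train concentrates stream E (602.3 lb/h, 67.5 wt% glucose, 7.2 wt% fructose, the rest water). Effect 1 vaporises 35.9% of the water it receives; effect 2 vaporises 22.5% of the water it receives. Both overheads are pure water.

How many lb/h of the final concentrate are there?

water in feed = 602.3×0.253 = 152.38 lb/h.
After stage 1: water left = (1−0.359)×152.38 = 97.677; stream total = 547.59 lb/h.
After stage 2: water left = (1−0.225)×97.677 = 75.7; final concentrate = 525.62 lb/h.

525.6 lb/h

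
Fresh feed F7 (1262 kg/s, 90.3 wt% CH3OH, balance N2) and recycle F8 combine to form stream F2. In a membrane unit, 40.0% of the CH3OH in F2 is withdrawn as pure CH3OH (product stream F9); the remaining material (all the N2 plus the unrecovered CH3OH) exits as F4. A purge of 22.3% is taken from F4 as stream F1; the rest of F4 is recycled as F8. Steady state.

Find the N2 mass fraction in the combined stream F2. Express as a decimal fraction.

0.205

N2 enters only via F7 and leaves only via the purge: 1262×0.097 = 0.223×(N2 in F4), and the membrane unit passes all N2, so N2 in F2 = N2 in F4 = 548.94 kg/s.
CH3OH in F2: m_A = 1262×0.903 + (1−0.223)·(1−0.400)·m_A, so m_A = 1139.6/0.5338 = 2134.9 kg/s.
F2 = 2134.9 + 548.94 = 2683.8 kg/s.
N2 fraction in F2 = 548.94/2683.8 = 0.205.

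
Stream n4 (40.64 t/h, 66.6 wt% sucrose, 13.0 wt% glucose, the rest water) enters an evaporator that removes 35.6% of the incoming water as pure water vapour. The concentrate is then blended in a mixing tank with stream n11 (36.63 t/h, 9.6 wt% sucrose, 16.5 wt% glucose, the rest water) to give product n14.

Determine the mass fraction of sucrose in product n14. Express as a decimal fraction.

0.412

Vapour removed = 0.356×0.204×40.64 = 2.9514 t/h; concentrate = 37.689 t/h.
sucrose reaching the mixer = 27.066 (from concentrate) + 36.63×0.096 = 30.583 t/h.
Product flow = 37.689 + 36.63 = 74.319 t/h; sucrose fraction = 0.412.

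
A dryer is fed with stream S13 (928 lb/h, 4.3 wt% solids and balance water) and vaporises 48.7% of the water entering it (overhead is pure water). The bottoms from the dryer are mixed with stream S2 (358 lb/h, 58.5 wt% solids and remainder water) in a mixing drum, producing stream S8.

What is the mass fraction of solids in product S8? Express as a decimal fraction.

0.292

Vapour removed = 0.487×0.957×928 = 432.5 lb/h; concentrate = 495.5 lb/h.
solids reaching the mixer = 39.904 (from concentrate) + 358×0.585 = 249.33 lb/h.
Product flow = 495.5 + 358 = 853.5 lb/h; solids fraction = 0.292.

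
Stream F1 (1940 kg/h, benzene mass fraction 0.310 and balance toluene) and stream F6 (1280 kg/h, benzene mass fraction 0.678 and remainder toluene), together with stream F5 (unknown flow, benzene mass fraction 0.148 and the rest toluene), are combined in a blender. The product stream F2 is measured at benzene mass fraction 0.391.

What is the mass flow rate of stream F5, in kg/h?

865.1 kg/h

Let F5 be the unknown flow. Total out = 3220 + F5.
benzene balance: 1469.2 + 0.148·F5 = 0.391·(3220 + F5)
(0.148 − 0.391)·F5 = 0.391×3220 − 1469.2 = -210.22
F5 = -210.22 / -0.243 = 865.1 kg/h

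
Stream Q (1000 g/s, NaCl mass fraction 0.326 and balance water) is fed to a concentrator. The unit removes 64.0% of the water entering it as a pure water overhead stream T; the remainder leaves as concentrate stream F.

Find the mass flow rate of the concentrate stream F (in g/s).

568.6 g/s

water entering = 1000×0.674 = 674 g/s; overhead removed = 0.640×674 = 431.36 g/s.
Concentrate = 1000 − 431.36 = 568.64 g/s.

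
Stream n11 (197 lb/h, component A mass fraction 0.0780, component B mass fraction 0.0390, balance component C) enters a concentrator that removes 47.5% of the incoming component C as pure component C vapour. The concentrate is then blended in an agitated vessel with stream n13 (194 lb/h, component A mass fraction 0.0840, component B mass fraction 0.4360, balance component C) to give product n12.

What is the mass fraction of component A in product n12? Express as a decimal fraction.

Vapour removed = 0.475×0.883×197 = 82.627 lb/h; concentrate = 114.37 lb/h.
component A reaching the mixer = 15.366 (from concentrate) + 194×0.084 = 31.662 lb/h.
Product flow = 114.37 + 194 = 308.37 lb/h; component A fraction = 0.1027.

0.1027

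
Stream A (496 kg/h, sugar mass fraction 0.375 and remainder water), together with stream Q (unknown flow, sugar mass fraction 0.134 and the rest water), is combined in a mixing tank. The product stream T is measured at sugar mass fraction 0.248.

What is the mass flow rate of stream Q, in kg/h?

Let Q be the unknown flow. Total out = 496 + Q.
sugar balance: 186 + 0.134·Q = 0.248·(496 + Q)
(0.134 − 0.248)·Q = 0.248×496 − 186 = -62.992
Q = -62.992 / -0.114 = 552.56 kg/h

552.6 kg/h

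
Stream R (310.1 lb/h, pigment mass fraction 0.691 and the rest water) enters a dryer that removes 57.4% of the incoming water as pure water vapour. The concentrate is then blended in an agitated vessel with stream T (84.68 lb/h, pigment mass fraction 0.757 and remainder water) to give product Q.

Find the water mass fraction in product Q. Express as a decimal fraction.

Vapour removed = 0.574×0.309×310.1 = 55.001 lb/h; concentrate = 255.1 lb/h.
water reaching the mixer = 40.82 (from concentrate) + 84.68×0.243 = 61.397 lb/h.
Product flow = 255.1 + 84.68 = 339.78 lb/h; water fraction = 0.181.

0.181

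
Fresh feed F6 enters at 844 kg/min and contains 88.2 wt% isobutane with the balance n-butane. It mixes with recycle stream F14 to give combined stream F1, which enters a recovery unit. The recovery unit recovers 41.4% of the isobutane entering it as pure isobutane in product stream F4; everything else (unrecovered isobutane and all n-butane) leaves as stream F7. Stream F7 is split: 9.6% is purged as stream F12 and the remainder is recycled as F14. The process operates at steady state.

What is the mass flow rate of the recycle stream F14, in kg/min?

n-butane enters only via F6 and leaves only via the purge: 844×0.118 = 0.096×(n-butane in F7), and the recovery unit passes all n-butane, so n-butane in F1 = n-butane in F7 = 1037.4 kg/min.
isobutane in F1: m_A = 844×0.882 + (1−0.096)·(1−0.414)·m_A, so m_A = 744.41/0.4703 = 1583 kg/min.
F7 = (1−0.414)×1583 + 1037.4 = 1965 kg/min.
Recycle F14 = (1−0.096)×1965 = 1776.4 kg/min.

1776 kg/min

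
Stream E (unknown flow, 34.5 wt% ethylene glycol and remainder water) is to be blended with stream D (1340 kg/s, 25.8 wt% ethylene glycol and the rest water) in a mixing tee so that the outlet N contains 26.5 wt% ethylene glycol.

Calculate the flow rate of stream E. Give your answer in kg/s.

Let E be the unknown flow. Total out = 1340 + E.
ethylene glycol balance: 345.72 + 0.345·E = 0.265·(1340 + E)
(0.345 − 0.265)·E = 0.265×1340 − 345.72 = 9.38
E = 9.38 / 0.080 = 117.25 kg/s

117.2 kg/s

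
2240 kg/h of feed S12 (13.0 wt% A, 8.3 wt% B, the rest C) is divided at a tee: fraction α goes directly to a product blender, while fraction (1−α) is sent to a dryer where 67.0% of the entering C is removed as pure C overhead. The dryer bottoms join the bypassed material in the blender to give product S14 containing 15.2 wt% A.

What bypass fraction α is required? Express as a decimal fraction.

All 2240×0.130 = 291.2 kg/h of A reaches S14, so S14 = 291.2/0.152 = 1915.8 kg/h and vapour = 324.21 kg/h.
The evaporator receives (1−α)·2240 of feed at 0.787 C and removes 0.670 of that C:
0.670×0.787×(1−α)×2240 = 324.21
(1−α) = 324.21/1181.1 = 0.2745;  α = 0.7255.

0.726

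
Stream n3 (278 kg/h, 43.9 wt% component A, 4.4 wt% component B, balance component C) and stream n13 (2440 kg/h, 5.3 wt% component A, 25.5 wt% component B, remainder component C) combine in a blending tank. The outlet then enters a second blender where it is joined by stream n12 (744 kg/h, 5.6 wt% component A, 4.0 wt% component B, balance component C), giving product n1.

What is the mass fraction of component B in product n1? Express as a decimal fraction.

0.192

Overall, product flow = 3462 kg/h.
component B in = 278×0.044 + 2440×0.255 + 744×0.040 = 664.19 kg/h.
component B fraction in n1 = 0.192.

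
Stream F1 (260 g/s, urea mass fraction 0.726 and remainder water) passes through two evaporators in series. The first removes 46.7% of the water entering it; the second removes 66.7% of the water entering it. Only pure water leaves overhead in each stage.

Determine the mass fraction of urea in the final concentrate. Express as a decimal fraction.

0.937

water in feed = 260×0.274 = 71.24 g/s.
After stage 1: water left = (1−0.467)×71.24 = 37.971; stream total = 226.73 g/s.
After stage 2: water left = (1−0.667)×37.971 = 12.644; final concentrate = 201.4 g/s.
urea fraction = 188.76/201.4 = 0.937.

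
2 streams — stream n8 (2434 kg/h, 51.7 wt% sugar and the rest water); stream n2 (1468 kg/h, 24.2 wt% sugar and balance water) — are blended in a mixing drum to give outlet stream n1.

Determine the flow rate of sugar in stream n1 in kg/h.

1614 kg/h

sugar out = sugar in = 2434×0.517 + 1468×0.242 = 1613.6 kg/h.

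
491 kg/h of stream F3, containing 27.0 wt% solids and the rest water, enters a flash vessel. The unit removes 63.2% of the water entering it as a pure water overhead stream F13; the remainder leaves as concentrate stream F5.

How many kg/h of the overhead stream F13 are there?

226.5 kg/h

water entering = 491×0.730 = 358.43 kg/h; overhead removed = 0.632×358.43 = 226.53 kg/h.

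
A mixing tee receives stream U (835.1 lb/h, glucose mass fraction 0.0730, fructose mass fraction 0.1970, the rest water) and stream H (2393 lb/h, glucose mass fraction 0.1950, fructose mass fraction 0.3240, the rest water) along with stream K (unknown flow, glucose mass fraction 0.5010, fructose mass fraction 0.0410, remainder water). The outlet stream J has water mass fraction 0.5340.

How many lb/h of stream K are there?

Let K be the unknown flow. Total out = 3228.1 + K.
water balance: 1760.7 + 0.458·K = 0.534·(3228.1 + K)
(0.458 − 0.534)·K = 0.534×3228.1 − 1760.7 = -36.851
K = -36.851 / -0.076 = 484.88 lb/h

484.9 lb/h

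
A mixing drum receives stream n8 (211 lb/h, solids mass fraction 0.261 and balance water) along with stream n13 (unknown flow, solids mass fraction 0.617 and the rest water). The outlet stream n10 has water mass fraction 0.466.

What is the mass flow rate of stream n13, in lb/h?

Let n13 be the unknown flow. Total out = 211 + n13.
water balance: 155.93 + 0.383·n13 = 0.466·(211 + n13)
(0.383 − 0.466)·n13 = 0.466×211 − 155.93 = -57.603
n13 = -57.603 / -0.083 = 694.01 lb/h

694 lb/h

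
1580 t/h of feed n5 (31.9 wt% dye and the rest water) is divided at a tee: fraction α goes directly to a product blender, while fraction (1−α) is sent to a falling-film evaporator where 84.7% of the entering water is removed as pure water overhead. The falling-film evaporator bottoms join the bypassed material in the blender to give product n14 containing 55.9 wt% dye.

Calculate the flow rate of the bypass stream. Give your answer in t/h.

403.9 t/h

All 1580×0.319 = 504.02 t/h of dye reaches n14, so n14 = 504.02/0.559 = 901.65 t/h and vapour = 678.35 t/h.
The evaporator receives (1−α)·1580 of feed at 0.681 water and removes 0.847 of that water:
0.847×0.681×(1−α)×1580 = 678.35
(1−α) = 678.35/911.36 = 0.7443;  α = 0.2557.
Bypass flow = 0.2557×1580 = 403.95 t/h.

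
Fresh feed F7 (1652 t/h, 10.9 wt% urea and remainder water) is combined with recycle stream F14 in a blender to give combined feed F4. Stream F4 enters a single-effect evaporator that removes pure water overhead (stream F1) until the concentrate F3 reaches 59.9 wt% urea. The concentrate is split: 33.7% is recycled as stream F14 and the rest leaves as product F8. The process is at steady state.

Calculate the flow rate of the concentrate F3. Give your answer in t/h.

453.4 t/h

Overall urea balance (none leaves overhead): urea in fresh feed = urea in product, i.e. 1652×0.109 = (1−0.337)·F3·0.599.
F3 = 180.07/(0.599×0.663) = 453.42 t/h.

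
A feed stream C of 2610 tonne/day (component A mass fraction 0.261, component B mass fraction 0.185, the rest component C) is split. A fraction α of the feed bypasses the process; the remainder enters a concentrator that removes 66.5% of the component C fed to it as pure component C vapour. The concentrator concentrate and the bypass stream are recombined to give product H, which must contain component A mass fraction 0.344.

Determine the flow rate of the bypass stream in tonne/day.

All 2610×0.261 = 681.21 tonne/day of component A reaches H, so H = 681.21/0.344 = 1980.3 tonne/day and vapour = 629.74 tonne/day.
The evaporator receives (1−α)·2610 of feed at 0.554 component C and removes 0.665 of that component C:
0.665×0.554×(1−α)×2610 = 629.74
(1−α) = 629.74/961.55 = 0.6549;  α = 0.3451.
Bypass flow = 0.3451×2610 = 900.66 tonne/day.

900.7 tonne/day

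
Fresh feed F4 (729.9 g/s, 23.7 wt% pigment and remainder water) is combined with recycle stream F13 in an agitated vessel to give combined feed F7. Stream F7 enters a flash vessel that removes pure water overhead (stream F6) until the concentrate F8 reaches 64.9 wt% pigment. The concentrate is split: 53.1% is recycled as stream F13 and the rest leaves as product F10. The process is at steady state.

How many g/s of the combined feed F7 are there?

Overall pigment balance (none leaves overhead): pigment in fresh feed = pigment in product, i.e. 729.9×0.237 = (1−0.531)·F8·0.649.
F8 = 172.99/(0.649×0.469) = 568.32 g/s.
Recycle F13 = 0.531×568.32 = 301.78 g/s.
Combined feed F7 = 729.9 + 301.78 = 1031.7 g/s.

1032 g/s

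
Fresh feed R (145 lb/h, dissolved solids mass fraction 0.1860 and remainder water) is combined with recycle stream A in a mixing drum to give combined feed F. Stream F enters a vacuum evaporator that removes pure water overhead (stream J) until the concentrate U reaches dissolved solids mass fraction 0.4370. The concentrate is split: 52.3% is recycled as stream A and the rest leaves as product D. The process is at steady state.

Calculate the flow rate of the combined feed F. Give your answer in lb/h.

Overall dissolved solids balance (none leaves overhead): dissolved solids in fresh feed = dissolved solids in product, i.e. 145×0.186 = (1−0.523)·U·0.437.
U = 26.97/(0.437×0.477) = 129.38 lb/h.
Recycle A = 0.523×129.38 = 67.668 lb/h.
Combined feed F = 145 + 67.668 = 212.67 lb/h.

212.7 lb/h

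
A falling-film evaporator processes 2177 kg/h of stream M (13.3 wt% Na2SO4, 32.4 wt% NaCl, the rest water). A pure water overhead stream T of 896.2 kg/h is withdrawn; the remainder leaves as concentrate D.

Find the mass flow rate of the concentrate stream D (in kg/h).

1281 kg/h

Concentrate = 2177 − 896.2 = 1280.8 kg/h.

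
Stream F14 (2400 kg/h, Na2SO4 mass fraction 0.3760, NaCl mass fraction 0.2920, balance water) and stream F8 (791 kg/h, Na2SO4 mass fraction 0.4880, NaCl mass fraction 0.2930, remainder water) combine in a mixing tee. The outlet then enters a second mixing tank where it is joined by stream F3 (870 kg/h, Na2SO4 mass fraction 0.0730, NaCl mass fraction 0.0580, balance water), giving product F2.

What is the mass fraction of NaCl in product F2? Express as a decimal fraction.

0.2421

Overall, product flow = 4061 kg/h.
NaCl in = 2400×0.292 + 791×0.293 + 870×0.058 = 983.02 kg/h.
NaCl fraction in F2 = 0.2421.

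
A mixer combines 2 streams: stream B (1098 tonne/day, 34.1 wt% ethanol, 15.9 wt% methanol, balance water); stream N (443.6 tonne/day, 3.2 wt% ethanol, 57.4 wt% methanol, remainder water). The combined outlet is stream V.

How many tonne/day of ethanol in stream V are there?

ethanol out = ethanol in = 1098×0.341 + 443.6×0.032 = 388.61 tonne/day.

388.6 tonne/day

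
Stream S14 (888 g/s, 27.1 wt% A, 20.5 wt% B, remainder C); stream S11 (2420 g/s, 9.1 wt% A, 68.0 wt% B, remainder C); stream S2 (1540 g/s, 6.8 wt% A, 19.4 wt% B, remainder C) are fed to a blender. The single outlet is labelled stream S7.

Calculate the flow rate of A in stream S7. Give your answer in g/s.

565.6 g/s

A out = A in = 888×0.271 + 2420×0.091 + 1540×0.068 = 565.59 g/s.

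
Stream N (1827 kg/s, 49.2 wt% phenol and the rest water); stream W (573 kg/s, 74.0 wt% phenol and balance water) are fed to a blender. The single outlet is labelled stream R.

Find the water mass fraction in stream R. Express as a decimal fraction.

0.449

Total flow out = 1827 + 573 = 2400 kg/s.
water in = 1827×0.508 + 573×0.260 = 1077.1 kg/s.
water mass fraction in R = 1077.1/2400 = 0.449.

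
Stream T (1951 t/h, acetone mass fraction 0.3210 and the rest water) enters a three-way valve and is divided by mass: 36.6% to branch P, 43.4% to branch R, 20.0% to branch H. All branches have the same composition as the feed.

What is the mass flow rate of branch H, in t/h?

390.2 t/h

Branch H flow = 0.200×1951 = 390.2 t/h.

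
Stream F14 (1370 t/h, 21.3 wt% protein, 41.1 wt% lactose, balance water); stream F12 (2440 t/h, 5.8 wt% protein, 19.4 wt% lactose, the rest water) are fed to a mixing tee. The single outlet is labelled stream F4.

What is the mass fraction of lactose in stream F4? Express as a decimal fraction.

0.272

Total flow out = 1370 + 2440 = 3810 t/h.
lactose in = 1370×0.411 + 2440×0.194 = 1036.4 t/h.
lactose mass fraction in F4 = 1036.4/3810 = 0.272.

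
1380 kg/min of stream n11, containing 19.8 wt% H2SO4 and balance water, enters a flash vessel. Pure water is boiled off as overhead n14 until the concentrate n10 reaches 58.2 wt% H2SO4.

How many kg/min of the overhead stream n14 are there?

910.5 kg/min

H2SO4 is conserved: 1380×0.198 = 273.24 kg/min all reports to the concentrate.
Concentrate = 273.24/(target fraction) = 469.48 kg/min.
Overhead = 1380 − 469.48 = 910.52 kg/min.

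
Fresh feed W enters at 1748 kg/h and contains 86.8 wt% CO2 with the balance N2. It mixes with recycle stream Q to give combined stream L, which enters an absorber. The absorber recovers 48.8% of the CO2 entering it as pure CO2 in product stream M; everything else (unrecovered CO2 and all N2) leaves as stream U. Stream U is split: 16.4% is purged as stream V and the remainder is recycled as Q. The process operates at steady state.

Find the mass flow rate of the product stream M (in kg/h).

1295 kg/h

CO2 in L: m_A = 1748×0.868 + (1−0.164)·(1−0.488)·m_A, so m_A = 1517.3/0.5720 = 2652.7 kg/h.
Product M = 0.488×2652.7 = 1294.5 kg/h.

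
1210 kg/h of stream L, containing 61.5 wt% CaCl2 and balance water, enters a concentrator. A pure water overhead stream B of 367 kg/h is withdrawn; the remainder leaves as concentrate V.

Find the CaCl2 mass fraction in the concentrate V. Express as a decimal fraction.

CaCl2 is not removed: 1210×0.615 = 744.15 kg/h of CaCl2 enters V.
Concentrate = 1210 − 367 = 843 kg/h.
Mass fraction = 744.15/843 = 0.8827.

0.8827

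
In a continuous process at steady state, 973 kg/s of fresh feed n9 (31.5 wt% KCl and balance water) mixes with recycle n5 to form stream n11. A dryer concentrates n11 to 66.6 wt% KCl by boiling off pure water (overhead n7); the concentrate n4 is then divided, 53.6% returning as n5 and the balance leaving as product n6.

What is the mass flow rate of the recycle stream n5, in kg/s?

531.6 kg/s

Overall KCl balance (none leaves overhead): KCl in fresh feed = KCl in product, i.e. 973×0.315 = (1−0.536)·n4·0.666.
n4 = 306.5/(0.666×0.464) = 991.82 kg/s.
Recycle n5 = 0.536×991.82 = 531.61 kg/s.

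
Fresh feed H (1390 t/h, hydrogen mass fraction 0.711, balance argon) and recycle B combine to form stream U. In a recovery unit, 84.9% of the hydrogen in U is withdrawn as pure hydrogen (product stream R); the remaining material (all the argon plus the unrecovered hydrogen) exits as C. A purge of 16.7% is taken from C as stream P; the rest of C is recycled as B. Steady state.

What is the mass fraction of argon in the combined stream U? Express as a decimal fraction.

argon enters only via H and leaves only via the purge: 1390×0.289 = 0.167×(argon in C), and the recovery unit passes all argon, so argon in U = argon in C = 2405.4 t/h.
hydrogen in U: m_A = 1390×0.711 + (1−0.167)·(1−0.849)·m_A, so m_A = 988.29/0.8742 = 1130.5 t/h.
U = 1130.5 + 2405.4 = 3535.9 t/h.
argon fraction in U = 2405.4/3535.9 = 0.680.

0.680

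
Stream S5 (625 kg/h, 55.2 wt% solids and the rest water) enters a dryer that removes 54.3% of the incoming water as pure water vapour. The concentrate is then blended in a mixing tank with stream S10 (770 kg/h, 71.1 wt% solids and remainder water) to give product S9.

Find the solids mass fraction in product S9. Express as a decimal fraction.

Vapour removed = 0.543×0.448×625 = 152.04 kg/h; concentrate = 472.96 kg/h.
solids reaching the mixer = 345 (from concentrate) + 770×0.711 = 892.47 kg/h.
Product flow = 472.96 + 770 = 1243 kg/h; solids fraction = 0.718.

0.718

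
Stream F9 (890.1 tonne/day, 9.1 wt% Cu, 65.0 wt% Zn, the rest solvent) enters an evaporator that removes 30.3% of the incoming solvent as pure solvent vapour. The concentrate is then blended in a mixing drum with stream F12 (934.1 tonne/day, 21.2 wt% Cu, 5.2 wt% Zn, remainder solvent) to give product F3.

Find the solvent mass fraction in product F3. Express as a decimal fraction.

Vapour removed = 0.303×0.259×890.1 = 69.852 tonne/day; concentrate = 820.25 tonne/day.
solvent reaching the mixer = 160.68 (from concentrate) + 934.1×0.736 = 848.18 tonne/day.
Product flow = 820.25 + 934.1 = 1754.3 tonne/day; solvent fraction = 0.483.

0.483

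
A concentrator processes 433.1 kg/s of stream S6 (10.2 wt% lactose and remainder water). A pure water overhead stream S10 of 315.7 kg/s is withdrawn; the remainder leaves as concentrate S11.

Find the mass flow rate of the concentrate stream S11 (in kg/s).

117.4 kg/s

Concentrate = 433.1 − 315.7 = 117.4 kg/s.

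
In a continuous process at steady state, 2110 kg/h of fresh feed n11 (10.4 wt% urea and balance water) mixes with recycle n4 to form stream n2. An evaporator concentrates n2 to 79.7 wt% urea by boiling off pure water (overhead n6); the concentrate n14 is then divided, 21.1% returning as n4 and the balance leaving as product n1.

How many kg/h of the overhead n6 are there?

1835 kg/h

Overall urea balance (none leaves overhead): urea in fresh feed = urea in product, i.e. 2110×0.104 = (1−0.211)·n14·0.797.
n14 = 219.44/(0.797×0.789) = 348.96 kg/h.
Recycle n4 = 0.211×348.96 = 73.631 kg/h.
Combined feed n2 = 2110 + 73.631 = 2183.6 kg/h.
Overhead n6 = n2 − n14 = 2183.6 − 348.96 = 1834.7 kg/h.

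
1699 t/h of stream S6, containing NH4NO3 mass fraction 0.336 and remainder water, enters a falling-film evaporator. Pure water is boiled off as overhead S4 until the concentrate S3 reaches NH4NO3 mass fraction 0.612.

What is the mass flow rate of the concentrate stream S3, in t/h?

NH4NO3 is conserved: 1699×0.336 = 570.86 t/h all reports to the concentrate.
Concentrate = 570.86/(target fraction) = 932.78 t/h.

932.8 t/h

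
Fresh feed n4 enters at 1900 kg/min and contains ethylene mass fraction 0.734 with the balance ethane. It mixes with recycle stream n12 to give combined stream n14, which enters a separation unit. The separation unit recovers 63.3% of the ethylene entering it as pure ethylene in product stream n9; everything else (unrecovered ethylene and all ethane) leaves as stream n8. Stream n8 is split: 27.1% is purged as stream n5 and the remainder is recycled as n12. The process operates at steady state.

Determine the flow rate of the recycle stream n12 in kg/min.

1869 kg/min

ethane enters only via n4 and leaves only via the purge: 1900×0.266 = 0.271×(ethane in n8), and the separation unit passes all ethane, so ethane in n14 = ethane in n8 = 1864.9 kg/min.
ethylene in n14: m_A = 1900×0.734 + (1−0.271)·(1−0.633)·m_A, so m_A = 1394.6/0.7325 = 1904 kg/min.
n8 = (1−0.633)×1904 + 1864.9 = 2563.7 kg/min.
Recycle n12 = (1−0.271)×2563.7 = 1868.9 kg/min.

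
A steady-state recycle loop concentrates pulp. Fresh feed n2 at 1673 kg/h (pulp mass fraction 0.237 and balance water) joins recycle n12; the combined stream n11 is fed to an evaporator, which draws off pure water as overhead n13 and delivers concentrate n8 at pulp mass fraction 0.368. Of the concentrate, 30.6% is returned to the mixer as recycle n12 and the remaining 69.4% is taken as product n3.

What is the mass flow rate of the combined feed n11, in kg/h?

Overall pulp balance (none leaves overhead): pulp in fresh feed = pulp in product, i.e. 1673×0.237 = (1−0.306)·n8·0.368.
n8 = 396.5/(0.368×0.694) = 1552.5 kg/h.
Recycle n12 = 0.306×1552.5 = 475.07 kg/h.
Combined feed n11 = 1673 + 475.07 = 2148.1 kg/h.

2148 kg/h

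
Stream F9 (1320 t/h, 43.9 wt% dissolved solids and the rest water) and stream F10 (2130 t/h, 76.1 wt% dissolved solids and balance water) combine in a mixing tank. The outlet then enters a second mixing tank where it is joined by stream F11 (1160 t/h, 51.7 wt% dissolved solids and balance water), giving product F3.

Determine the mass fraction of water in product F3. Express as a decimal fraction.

0.393

Overall, product flow = 4610 t/h.
water in = 1320×0.561 + 2130×0.239 + 1160×0.483 = 1809.9 t/h.
water fraction in F3 = 0.393.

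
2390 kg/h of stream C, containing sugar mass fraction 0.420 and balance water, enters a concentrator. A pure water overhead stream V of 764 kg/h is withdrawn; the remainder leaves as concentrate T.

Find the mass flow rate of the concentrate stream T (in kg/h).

1626 kg/h

Concentrate = 2390 − 764 = 1626 kg/h.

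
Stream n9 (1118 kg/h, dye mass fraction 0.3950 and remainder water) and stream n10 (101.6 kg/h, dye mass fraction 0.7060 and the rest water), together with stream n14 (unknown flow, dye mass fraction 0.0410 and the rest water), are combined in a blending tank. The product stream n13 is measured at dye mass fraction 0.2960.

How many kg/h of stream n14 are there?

Let n14 be the unknown flow. Total out = 1219.6 + n14.
dye balance: 513.34 + 0.041·n14 = 0.296·(1219.6 + n14)
(0.041 − 0.296)·n14 = 0.296×1219.6 − 513.34 = -152.34
n14 = -152.34 / -0.255 = 597.4 kg/h

597.4 kg/h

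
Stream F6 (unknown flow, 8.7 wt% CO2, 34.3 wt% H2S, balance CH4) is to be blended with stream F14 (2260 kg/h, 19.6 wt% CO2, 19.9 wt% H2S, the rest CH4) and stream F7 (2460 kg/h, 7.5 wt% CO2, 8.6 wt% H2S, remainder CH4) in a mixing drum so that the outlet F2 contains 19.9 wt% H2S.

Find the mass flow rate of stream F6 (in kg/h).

1930 kg/h

Let F6 be the unknown flow. Total out = 4720 + F6.
H2S balance: 661.3 + 0.343·F6 = 0.199·(4720 + F6)
(0.343 − 0.199)·F6 = 0.199×4720 − 661.3 = 277.98
F6 = 277.98 / 0.144 = 1930.4 kg/h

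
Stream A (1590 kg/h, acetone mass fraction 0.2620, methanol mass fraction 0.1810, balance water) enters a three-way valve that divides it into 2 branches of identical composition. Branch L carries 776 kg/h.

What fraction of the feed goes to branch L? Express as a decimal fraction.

0.488

Fraction to L = 776/1590 = 0.4881.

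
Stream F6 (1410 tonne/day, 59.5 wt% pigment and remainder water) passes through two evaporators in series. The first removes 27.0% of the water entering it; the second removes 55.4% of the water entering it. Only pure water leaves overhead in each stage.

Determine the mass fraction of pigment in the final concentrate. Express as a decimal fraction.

water in feed = 1410×0.405 = 571.05 tonne/day.
After stage 1: water left = (1−0.270)×571.05 = 416.87; stream total = 1255.8 tonne/day.
After stage 2: water left = (1−0.554)×416.87 = 185.92; final concentrate = 1024.9 tonne/day.
pigment fraction = 838.95/1024.9 = 0.819.

0.819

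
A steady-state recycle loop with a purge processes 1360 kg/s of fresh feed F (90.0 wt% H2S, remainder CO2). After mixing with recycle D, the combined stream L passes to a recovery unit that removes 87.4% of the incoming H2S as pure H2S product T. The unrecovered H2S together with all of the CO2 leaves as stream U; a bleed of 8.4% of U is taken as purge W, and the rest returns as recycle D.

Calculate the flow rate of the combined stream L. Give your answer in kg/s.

CO2 enters only via F and leaves only via the purge: 1360×0.100 = 0.084×(CO2 in U), and the recovery unit passes all CO2, so CO2 in L = CO2 in U = 1619 kg/s.
H2S in L: m_A = 1360×0.900 + (1−0.084)·(1−0.874)·m_A, so m_A = 1224/0.8846 = 1383.7 kg/s.
L = 1383.7 + 1619 = 3002.7 kg/s.

3003 kg/s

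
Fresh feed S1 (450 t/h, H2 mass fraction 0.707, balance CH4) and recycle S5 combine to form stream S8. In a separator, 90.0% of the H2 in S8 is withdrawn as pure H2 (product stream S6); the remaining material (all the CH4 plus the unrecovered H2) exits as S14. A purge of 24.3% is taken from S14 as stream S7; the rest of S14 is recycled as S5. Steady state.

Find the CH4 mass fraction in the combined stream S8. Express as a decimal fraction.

CH4 enters only via S1 and leaves only via the purge: 450×0.293 = 0.243×(CH4 in S14), and the separator passes all CH4, so CH4 in S8 = CH4 in S14 = 542.59 t/h.
H2 in S8: m_A = 450×0.707 + (1−0.243)·(1−0.900)·m_A, so m_A = 318.15/0.9243 = 344.21 t/h.
S8 = 344.21 + 542.59 = 886.8 t/h.
CH4 fraction in S8 = 542.59/886.8 = 0.612.

0.612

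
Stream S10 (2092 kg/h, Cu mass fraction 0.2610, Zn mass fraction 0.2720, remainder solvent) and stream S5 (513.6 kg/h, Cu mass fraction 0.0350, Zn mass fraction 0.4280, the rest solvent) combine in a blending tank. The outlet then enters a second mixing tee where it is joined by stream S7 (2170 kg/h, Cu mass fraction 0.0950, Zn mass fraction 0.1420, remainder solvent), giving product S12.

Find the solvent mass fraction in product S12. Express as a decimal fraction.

Overall, product flow = 4775.6 kg/h.
solvent in = 2092×0.467 + 513.6×0.537 + 2170×0.763 = 2908.5 kg/h.
solvent fraction in S12 = 0.6090.

0.6090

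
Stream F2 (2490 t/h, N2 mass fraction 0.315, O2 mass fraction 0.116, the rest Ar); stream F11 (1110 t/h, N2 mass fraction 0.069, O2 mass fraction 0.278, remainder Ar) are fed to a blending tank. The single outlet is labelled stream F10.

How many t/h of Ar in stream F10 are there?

Ar out = Ar in = 2490×0.569 + 1110×0.653 = 2141.6 t/h.

2142 t/h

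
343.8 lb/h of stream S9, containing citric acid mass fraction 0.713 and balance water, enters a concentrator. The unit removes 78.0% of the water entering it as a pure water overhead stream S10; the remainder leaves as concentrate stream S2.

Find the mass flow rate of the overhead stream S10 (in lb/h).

water entering = 343.8×0.287 = 98.671 lb/h; overhead removed = 0.780×98.671 = 76.963 lb/h.

76.96 lb/h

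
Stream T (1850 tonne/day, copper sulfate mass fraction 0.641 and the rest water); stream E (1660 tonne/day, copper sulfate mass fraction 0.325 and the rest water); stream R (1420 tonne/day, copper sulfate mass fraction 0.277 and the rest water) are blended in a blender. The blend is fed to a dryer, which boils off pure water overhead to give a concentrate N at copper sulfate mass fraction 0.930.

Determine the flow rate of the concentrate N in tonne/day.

copper sulfate entering = 1850×0.641 + 1660×0.325 + 1420×0.277 = 2118.7 tonne/day.
All copper sulfate reports to N, so N = 2118.7/0.930 = 2278.2 tonne/day.

2278 tonne/day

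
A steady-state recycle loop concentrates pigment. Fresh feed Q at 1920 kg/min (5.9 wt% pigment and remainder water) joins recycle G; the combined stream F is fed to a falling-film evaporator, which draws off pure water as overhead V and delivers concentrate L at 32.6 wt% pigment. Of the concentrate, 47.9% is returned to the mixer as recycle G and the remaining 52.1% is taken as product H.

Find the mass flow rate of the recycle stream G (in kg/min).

Overall pigment balance (none leaves overhead): pigment in fresh feed = pigment in product, i.e. 1920×0.059 = (1−0.479)·L·0.326.
L = 113.28/(0.326×0.521) = 666.96 kg/min.
Recycle G = 0.479×666.96 = 319.47 kg/min.

319.5 kg/min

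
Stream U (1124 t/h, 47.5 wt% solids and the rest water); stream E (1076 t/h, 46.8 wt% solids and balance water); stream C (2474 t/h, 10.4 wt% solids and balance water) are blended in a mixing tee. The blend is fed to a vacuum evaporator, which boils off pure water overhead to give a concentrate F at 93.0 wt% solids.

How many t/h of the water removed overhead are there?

solids entering = 1124×0.475 + 1076×0.468 + 2474×0.104 = 1294.8 t/h.
All solids reports to F, so F = 1294.8/0.930 = 1392.2 t/h.
Total feed = 4674 t/h; overhead = 4674 − 1392.2 = 3281.8 t/h.

3282 t/h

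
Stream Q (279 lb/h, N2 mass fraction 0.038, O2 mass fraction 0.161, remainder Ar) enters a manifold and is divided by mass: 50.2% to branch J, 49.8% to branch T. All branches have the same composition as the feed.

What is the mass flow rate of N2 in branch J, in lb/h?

Branch J total = 0.502×279 = 140.06 lb/h.
N2 in J = 0.038×140.06 = 5.3222 lb/h.

5.322 lb/h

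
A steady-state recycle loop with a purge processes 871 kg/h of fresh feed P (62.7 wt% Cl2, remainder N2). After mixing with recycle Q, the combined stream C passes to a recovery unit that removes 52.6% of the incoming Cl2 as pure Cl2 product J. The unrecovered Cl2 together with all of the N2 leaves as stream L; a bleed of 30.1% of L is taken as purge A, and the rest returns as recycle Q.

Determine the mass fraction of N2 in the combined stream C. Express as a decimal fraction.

0.569

N2 enters only via P and leaves only via the purge: 871×0.373 = 0.301×(N2 in L), and the recovery unit passes all N2, so N2 in C = N2 in L = 1079.3 kg/h.
Cl2 in C: m_A = 871×0.627 + (1−0.301)·(1−0.526)·m_A, so m_A = 546.12/0.6687 = 816.72 kg/h.
C = 816.72 + 1079.3 = 1896.1 kg/h.
N2 fraction in C = 1079.3/1896.1 = 0.569.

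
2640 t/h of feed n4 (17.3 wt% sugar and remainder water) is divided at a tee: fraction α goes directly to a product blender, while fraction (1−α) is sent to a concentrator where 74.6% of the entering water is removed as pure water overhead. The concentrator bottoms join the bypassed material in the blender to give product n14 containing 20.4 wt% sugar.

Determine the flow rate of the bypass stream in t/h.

All 2640×0.173 = 456.72 t/h of sugar reaches n14, so n14 = 456.72/0.204 = 2238.8 t/h and vapour = 401.18 t/h.
The evaporator receives (1−α)·2640 of feed at 0.827 water and removes 0.746 of that water:
0.746×0.827×(1−α)×2640 = 401.18
(1−α) = 401.18/1628.7 = 0.2463;  α = 0.7537.
Bypass flow = 0.7537×2640 = 1989.7 t/h.

1990 t/h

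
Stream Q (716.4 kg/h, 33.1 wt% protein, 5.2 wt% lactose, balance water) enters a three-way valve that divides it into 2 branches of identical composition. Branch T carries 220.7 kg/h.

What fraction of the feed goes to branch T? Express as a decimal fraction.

0.308

Fraction to T = 220.7/716.4 = 0.3081.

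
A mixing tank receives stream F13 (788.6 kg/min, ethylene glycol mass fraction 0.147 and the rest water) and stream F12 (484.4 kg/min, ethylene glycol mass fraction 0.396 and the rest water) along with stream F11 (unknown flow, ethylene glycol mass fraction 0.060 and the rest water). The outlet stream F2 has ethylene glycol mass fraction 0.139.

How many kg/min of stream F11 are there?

Let F11 be the unknown flow. Total out = 1273 + F11.
ethylene glycol balance: 307.75 + 0.060·F11 = 0.139·(1273 + F11)
(0.060 − 0.139)·F11 = 0.139×1273 − 307.75 = -130.8
F11 = -130.8 / -0.079 = 1655.7 kg/min

1656 kg/min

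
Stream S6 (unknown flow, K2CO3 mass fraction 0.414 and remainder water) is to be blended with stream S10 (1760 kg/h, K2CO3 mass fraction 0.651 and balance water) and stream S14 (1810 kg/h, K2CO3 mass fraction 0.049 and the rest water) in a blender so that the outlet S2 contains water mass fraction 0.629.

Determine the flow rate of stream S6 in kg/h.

2093 kg/h

Let S6 be the unknown flow. Total out = 3570 + S6.
water balance: 2335.6 + 0.586·S6 = 0.629·(3570 + S6)
(0.586 − 0.629)·S6 = 0.629×3570 − 2335.6 = -90.02
S6 = -90.02 / -0.043 = 2093.5 kg/h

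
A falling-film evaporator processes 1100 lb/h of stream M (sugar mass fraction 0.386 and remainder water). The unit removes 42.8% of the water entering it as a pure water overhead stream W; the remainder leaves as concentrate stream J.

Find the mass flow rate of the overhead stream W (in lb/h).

water entering = 1100×0.614 = 675.4 lb/h; overhead removed = 0.428×675.4 = 289.07 lb/h.

289.1 lb/h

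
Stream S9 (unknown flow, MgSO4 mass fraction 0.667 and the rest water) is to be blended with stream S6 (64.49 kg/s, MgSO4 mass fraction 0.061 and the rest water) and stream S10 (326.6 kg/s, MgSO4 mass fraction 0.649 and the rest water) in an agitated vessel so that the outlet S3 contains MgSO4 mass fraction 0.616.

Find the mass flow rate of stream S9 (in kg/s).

Let S9 be the unknown flow. Total out = 391.09 + S9.
MgSO4 balance: 215.9 + 0.667·S9 = 0.616·(391.09 + S9)
(0.667 − 0.616)·S9 = 0.616×391.09 − 215.9 = 25.014
S9 = 25.014 / 0.051 = 490.47 kg/s

490.5 kg/s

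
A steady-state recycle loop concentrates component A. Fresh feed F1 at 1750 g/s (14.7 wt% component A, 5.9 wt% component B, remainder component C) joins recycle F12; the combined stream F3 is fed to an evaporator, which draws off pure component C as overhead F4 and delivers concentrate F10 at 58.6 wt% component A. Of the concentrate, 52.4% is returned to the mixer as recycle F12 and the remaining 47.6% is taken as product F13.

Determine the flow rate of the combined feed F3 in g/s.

Overall component A balance (none leaves overhead): component A in fresh feed = component A in product, i.e. 1750×0.147 = (1−0.524)·F10·0.586.
F10 = 257.25/(0.586×0.476) = 922.25 g/s.
Recycle F12 = 0.524×922.25 = 483.26 g/s.
Combined feed F3 = 1750 + 483.26 = 2233.3 g/s.

2233 g/s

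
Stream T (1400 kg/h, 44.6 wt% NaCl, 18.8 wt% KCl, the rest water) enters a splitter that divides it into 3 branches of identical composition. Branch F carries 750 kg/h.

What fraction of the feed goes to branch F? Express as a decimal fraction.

0.536

Fraction to F = 750/1400 = 0.5357.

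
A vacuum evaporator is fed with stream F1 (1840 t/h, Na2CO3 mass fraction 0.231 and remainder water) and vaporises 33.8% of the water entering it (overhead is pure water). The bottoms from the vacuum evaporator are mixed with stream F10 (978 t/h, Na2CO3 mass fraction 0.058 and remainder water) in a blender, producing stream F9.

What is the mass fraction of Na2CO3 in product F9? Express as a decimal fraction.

0.206

Vapour removed = 0.338×0.769×1840 = 478.26 t/h; concentrate = 1361.7 t/h.
Na2CO3 reaching the mixer = 425.04 (from concentrate) + 978×0.058 = 481.76 t/h.
Product flow = 1361.7 + 978 = 2339.7 t/h; Na2CO3 fraction = 0.206.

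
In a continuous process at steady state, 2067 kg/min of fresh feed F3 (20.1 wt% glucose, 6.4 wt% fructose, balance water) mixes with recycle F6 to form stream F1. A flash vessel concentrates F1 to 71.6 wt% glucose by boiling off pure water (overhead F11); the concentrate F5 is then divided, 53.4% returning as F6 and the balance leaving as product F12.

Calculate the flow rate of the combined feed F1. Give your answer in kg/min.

2732 kg/min

Overall glucose balance (none leaves overhead): glucose in fresh feed = glucose in product, i.e. 2067×0.201 = (1−0.534)·F5·0.716.
F5 = 415.47/(0.716×0.466) = 1245.2 kg/min.
Recycle F6 = 0.534×1245.2 = 664.93 kg/min.
Combined feed F1 = 2067 + 664.93 = 2731.9 kg/min.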